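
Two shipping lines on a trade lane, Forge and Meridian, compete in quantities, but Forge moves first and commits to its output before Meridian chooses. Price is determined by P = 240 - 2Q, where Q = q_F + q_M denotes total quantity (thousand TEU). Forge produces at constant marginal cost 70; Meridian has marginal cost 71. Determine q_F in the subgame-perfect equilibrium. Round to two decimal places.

42.75

The follower Meridian best-responds to any q_F: π_M = (240 - 2Q)q_M - 71q_M.
Setting the follower's marginal profit to zero, 169 - 2q_F - 4q_M = 0, i.e. q_M = (169 - 2q_F)/4.
The leader anticipates this reaction. Substituting into P = 240 - 2Q gives P = 311/2 - q_F, so π_F = (311/2 - q_F)q_F - 70q_F.
The leader's first-order condition 171/2 - 2q_F = 0 yields q_F = 171/4.
Then q_M = (169 - 2·(171/4))/4 = 167/8.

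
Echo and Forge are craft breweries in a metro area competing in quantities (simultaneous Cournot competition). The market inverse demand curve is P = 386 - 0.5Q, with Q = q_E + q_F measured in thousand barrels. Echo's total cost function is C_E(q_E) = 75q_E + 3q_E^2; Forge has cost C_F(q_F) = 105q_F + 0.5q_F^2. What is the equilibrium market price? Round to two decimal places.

Echo's profit: π_E = (386 - 0.5Q)q_E - (75q_E + 3q_E²). Setting ∂π_E/∂q_E = 0: 311 - 7q_E - (1/2)(q_F) = 0.
Forge's first-order condition: 281 - 2q_F - (1/2)(q_E) = 0.
Rearranging gives the reaction functions q_E = (311 - (1/2)q_F)/7 and q_F = (281 - (1/2)q_E)/2.
Substituting one into the other gives q_E = 1926/55 and q_F = 131.7455.
Total output Q = 166.7636, so price P = 386 - (1/2)·166.7636 = 302.6182.

302.62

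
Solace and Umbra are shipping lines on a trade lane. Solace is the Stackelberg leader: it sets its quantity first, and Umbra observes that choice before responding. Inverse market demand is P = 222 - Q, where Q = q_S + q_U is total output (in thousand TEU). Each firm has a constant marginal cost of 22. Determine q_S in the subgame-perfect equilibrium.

The follower Umbra best-responds to any q_S: π_U = (222 - Q)q_U - 22q_U.
Follower FOC: 200 - q_S - 2q_U = 0, so q_U(q_S) = (200 - q_S)/2.
The leader anticipates this reaction. Substituting into P = 222 - Q gives P = 122 - (1/2)q_S, so π_S = (122 - (1/2)q_S)q_S - 22q_S.
The leader's first-order condition 100 - q_S = 0 yields q_S = 100.
Then q_U = (200 - 100)/2 = 50.

100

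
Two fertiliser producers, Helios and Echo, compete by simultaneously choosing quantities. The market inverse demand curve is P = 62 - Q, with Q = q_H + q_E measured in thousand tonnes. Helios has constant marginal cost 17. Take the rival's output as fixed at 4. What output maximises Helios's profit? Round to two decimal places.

20.50

With the rival's output fixed at 4, Helios's profit is π_H = (62 - 4 - q_H)q_H - (17q_H) = (58 - q_H)q_H - (17q_H).
∂π_H/∂q_H = 41 - 2q_H = 0, so q_H = 41/2.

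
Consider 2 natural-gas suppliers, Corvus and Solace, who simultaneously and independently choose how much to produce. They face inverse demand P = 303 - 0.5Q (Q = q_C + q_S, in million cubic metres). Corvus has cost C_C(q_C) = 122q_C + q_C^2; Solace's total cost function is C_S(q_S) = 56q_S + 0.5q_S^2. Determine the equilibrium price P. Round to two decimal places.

225.70

Corvus's profit: π_C = (303 - 0.5Q)q_C - (122q_C + q_C²). Setting ∂π_C/∂q_C = 0: 181 - 3q_C - (1/2)(q_S) = 0.
Solace's first-order condition: 247 - 2q_S - (1/2)(q_C) = 0.
Rearranging gives the reaction functions q_C = (181 - (1/2)q_S)/3 and q_S = (247 - (1/2)q_C)/2.
Solving the pair: q_C = 954/23, q_S = 113.1304.
Total output Q = 154.6087, so price P = 303 - (1/2)·154.6087 = 225.6957.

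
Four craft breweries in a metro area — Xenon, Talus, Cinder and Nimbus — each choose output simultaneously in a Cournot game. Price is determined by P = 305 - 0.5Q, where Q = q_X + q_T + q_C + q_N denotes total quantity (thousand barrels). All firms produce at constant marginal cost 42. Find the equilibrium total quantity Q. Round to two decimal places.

A representative firm's profit is π_i = q_i(305 - 0.5Q) - 42q_i.
First-order condition (treating rivals' output as given): 263 - q_i - (1/2)·Σ_{j≠i} q_j = 0.
With identical firms every q_j equals q_i, so Σ_{j≠i} q_j = 3q_i and 263 = (5/2)q_i, giving q_i = 526/5.
Total output Q = 526/5 + 526/5 + 526/5 + 526/5 = 420.8000.

420.80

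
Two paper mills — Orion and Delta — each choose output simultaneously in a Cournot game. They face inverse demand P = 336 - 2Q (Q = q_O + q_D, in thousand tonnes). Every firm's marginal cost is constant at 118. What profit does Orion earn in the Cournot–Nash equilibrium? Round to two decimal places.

Each firm earns π_i = (336 - 2Q)q_i - 118q_i.
First-order condition (treating rivals' output as given): 218 - 4q_i - 2q_j = 0.
By symmetry each firm produces the same amount; substituting q_j = q_i yields q_i = 218/6 = 109/3.
Price P = 336 - 2·(218/3) = 572/3.
Orion's profit: (572/3 - 118)·(109/3) = 2640.2222.

2640.22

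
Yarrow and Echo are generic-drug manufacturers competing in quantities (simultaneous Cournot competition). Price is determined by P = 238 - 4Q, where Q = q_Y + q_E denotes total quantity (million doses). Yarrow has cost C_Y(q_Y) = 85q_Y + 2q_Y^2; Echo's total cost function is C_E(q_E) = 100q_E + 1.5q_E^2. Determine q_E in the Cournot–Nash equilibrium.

9

Yarrow's profit: π_Y = (238 - 4Q)q_Y - (85q_Y + 2q_Y²). Setting ∂π_Y/∂q_Y = 0: 153 - 12q_Y - 4(q_E) = 0.
Echo's first-order condition: 138 - 11q_E - 4(q_Y) = 0.
So q_Y = (153 - 4q_E)/12 and q_E = (138 - 4q_Y)/11.
Substituting one into the other gives q_Y = 39/4 and q_E = 9.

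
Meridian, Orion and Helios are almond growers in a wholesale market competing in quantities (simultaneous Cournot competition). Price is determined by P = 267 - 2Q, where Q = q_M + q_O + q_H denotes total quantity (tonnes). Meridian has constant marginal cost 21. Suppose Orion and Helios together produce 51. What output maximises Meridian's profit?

With rivals' combined output fixed at 51, Meridian's profit is π_M = (267 - 2·51 - 2q_M)q_M - (21q_M) = (165 - 2q_M)q_M - (21q_M).
∂π_M/∂q_M = 144 - 4q_M = 0, so q_M = 36.

36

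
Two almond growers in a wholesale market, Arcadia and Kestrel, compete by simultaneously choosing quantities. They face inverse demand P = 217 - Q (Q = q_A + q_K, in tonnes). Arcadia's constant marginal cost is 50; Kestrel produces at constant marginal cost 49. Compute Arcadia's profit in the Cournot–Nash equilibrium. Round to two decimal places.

3061.78

Arcadia's profit: π_A = (217 - Q)q_A - (50q_A). Setting ∂π_A/∂q_A = 0: 167 - 2q_A - (q_K) = 0.
Kestrel's profit: π_K = (217 - Q)q_K - (49q_K). Setting ∂π_K/∂q_K = 0: 168 - 2q_K - (q_A) = 0.
Rearranging gives the reaction functions q_A = (167 - q_K)/2 and q_K = (168 - q_A)/2.
Solving the pair: q_A = 166/3, q_K = 169/3.
Price P = 217 - 335/3 = 316/3.
Arcadia's profit: (316/3 - 50)·(166/3) = 3061.7778.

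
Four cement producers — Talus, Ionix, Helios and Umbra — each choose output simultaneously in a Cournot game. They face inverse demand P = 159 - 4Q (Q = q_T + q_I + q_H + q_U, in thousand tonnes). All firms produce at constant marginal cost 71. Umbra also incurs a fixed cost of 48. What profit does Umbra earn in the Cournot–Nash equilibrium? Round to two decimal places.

29.44

A representative firm's profit is π_i = q_i(159 - 4Q) - 71q_i.
First-order condition (treating rivals' output as given): 88 - 8q_i - 4·Σ_{j≠i} q_j = 0.
With identical firms every q_j equals q_i, so Σ_{j≠i} q_j = 3q_i and 88 = 20q_i, giving q_i = 22/5.
Price P = 159 - 4·(88/5) = 443/5.
Umbra's profit: (443/5 - 71)·(22/5) - 48 = 736/25.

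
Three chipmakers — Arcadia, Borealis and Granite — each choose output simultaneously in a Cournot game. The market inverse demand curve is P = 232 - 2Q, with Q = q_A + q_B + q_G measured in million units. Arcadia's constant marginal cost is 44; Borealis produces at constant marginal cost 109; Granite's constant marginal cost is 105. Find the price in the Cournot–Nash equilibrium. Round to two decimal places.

Arcadia's profit: π_A = (232 - 2Q)q_A - (44q_A). Setting ∂π_A/∂q_A = 0: 188 - 4q_A - 2(q_B + q_G) = 0.
Borealis's first-order condition: 123 - 4q_B - 2(q_A + q_G) = 0.
Granite's first-order condition: 127 - 4q_G - 2(q_A + q_B) = 0.
Adding the 3 first-order conditions: 438 − 8Q = 0, so Q = 219/4.
Back-substituting: q_A = (188 − 219/2)/2 = 157/4, q_B = (123 − 219/2)/2 = 27/4, q_G = (127 − 219/2)/2 = 35/4.
Total output Q = 219/4, so price P = 232 - 2·(219/4) = 245/2.

122.50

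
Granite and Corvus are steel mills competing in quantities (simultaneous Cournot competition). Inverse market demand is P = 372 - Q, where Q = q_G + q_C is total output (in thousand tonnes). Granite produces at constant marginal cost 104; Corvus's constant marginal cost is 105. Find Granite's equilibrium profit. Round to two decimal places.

Granite's profit: π_G = (372 - Q)q_G - (104q_G). Setting ∂π_G/∂q_G = 0: 268 - 2q_G - (q_C) = 0.
Corvus's profit: π_C = (372 - Q)q_C - (105q_C). Setting ∂π_C/∂q_C = 0: 267 - 2q_C - (q_G) = 0.
Rearranging gives the reaction functions q_G = (268 - q_C)/2 and q_C = (267 - q_G)/2.
Substituting one into the other gives q_G = 269/3 and q_C = 266/3.
Price P = 372 - 535/3 = 581/3.
Granite's profit: (581/3 - 104)·(269/3) = 8040.1111.

8040.11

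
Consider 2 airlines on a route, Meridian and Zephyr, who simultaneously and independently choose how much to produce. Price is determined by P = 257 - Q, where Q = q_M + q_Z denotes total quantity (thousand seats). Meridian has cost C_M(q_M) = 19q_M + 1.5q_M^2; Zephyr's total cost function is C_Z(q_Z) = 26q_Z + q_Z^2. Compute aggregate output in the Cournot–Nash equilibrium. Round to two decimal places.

86.21

Meridian's profit: π_M = (257 - Q)q_M - (19q_M + (3/2)q_M²). Setting ∂π_M/∂q_M = 0: 238 - 5q_M - (q_Z) = 0.
Zephyr's profit: π_Z = (257 - Q)q_Z - (26q_Z + q_Z²). Setting ∂π_Z/∂q_Z = 0: 231 - 4q_Z - (q_M) = 0.
Rearranging gives the reaction functions q_M = (238 - q_Z)/5 and q_Z = (231 - q_M)/4.
Solving the pair: q_M = 721/19, q_Z = 917/19.
Total output Q = 721/19 + 917/19 = 1638/19.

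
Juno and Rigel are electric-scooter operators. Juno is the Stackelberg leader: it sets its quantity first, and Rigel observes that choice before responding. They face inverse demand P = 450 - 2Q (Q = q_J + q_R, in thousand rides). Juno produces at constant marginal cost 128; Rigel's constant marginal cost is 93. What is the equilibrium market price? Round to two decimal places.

199.75

Solve by backward induction. Given q_J, the follower Rigel maximises π_R = (450 - 2q_J - 2q_R)q_R - 93q_R.
Follower FOC: 357 - 2q_J - 4q_R = 0, so q_R(q_J) = (357 - 2q_J)/4.
Juno substitutes q_R(q_J) into its own profit: π_J = q_J(450 - 2q_J - (357 - 2q_J)/2) - 128q_J = (543/2 - q_J)q_J - 128q_J.
Maximising: ∂π_J/∂q_J = 287/2 - 2q_J = 0, giving q_J = 287/4.
Then q_R = (357 - 2·(287/4))/4 = 427/8.
Total output Q = 1001/8, so price P = 450 - 2·(1001/8) = 799/4.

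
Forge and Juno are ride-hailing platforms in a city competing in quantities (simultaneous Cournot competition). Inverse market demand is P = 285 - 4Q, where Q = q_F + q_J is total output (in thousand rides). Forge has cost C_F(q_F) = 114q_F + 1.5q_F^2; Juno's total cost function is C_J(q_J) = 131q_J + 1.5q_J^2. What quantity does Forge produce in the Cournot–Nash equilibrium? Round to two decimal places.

12.05

Forge's profit: π_F = (285 - 4Q)q_F - (114q_F + (3/2)q_F²). Setting ∂π_F/∂q_F = 0: 171 - 11q_F - 4(q_J) = 0.
Juno's profit: π_J = (285 - 4Q)q_J - (131q_J + (3/2)q_J²). Setting ∂π_J/∂q_J = 0: 154 - 11q_J - 4(q_F) = 0.
So q_F = (171 - 4q_J)/11 and q_J = (154 - 4q_F)/11.
Solving the pair: q_F = 253/21, q_J = 202/21.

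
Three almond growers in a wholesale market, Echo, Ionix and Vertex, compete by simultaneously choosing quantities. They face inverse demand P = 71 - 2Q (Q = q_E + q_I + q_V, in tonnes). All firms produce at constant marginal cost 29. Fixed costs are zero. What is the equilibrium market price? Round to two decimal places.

39.50

Each firm earns π_i = (71 - 2Q)q_i - 29q_i.
Setting ∂π_i/∂q_i = 0 with rivals' quantities fixed: 42 - 4q_i - 2·Σ_{j≠i} q_j = 0.
With identical firms every q_j equals q_i, so Σ_{j≠i} q_j = 2q_i and 42 = 8q_i, giving q_i = 21/4.
Total output Q = 63/4, so price P = 71 - 2·(63/4) = 79/2.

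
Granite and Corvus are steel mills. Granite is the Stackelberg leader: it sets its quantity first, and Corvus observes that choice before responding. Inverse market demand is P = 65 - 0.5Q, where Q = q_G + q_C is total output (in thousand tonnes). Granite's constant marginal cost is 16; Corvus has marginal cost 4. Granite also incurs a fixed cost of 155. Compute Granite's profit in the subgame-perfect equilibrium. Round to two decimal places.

Solve by backward induction. Given q_G, the follower Corvus maximises π_C = (65 - (1/2)q_G - (1/2)q_C)q_C - 4q_C.
Setting the follower's marginal profit to zero, 61 - (1/2)q_G - q_C = 0, i.e. q_C = (61 - (1/2)q_G).
Granite substitutes q_C(q_G) into its own profit: π_G = q_G(65 - (1/2)q_G - (61 - (1/2)q_G)/2) - 16q_G = (69/2 - (1/4)q_G)q_G - 16q_G.
Maximising: ∂π_G/∂q_G = 37/2 - (1/2)q_G = 0, giving q_G = 37.
Then q_C = (61 - (1/2)·37) = 85/2.
Price P = 65 - (1/2)·(159/2) = 101/4.
Granite's profit: (101/4 - 16)·37 - 155 = 749/4.

187.25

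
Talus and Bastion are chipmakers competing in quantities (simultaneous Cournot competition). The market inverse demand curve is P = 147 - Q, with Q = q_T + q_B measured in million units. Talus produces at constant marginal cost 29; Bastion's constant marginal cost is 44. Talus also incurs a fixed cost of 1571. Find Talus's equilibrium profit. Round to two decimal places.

Talus's profit: π_T = (147 - Q)q_T - (29q_T). Setting ∂π_T/∂q_T = 0: 118 - 2q_T - (q_B) = 0.
Bastion's profit: π_B = (147 - Q)q_B - (44q_B). Setting ∂π_B/∂q_B = 0: 103 - 2q_B - (q_T) = 0.
So q_T = (118 - q_B)/2 and q_B = (103 - q_T)/2.
Substituting one into the other gives q_T = 133/3 and q_B = 88/3.
Price P = 147 - 221/3 = 220/3.
Talus's profit: (220/3 - 29)·(133/3) - 1571 = 394.4444.

394.44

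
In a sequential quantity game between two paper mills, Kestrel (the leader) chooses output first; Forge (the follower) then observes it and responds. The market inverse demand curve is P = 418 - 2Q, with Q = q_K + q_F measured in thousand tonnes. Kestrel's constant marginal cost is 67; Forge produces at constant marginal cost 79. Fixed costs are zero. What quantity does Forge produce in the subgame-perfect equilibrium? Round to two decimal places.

The follower Forge best-responds to any q_K: π_F = (418 - 2Q)q_F - 79q_F.
Setting the follower's marginal profit to zero, 339 - 2q_K - 4q_F = 0, i.e. q_F = (339 - 2q_K)/4.
The leader anticipates this reaction. Substituting into P = 418 - 2Q gives P = 497/2 - q_K, so π_K = (497/2 - q_K)q_K - 67q_K.
The leader's first-order condition 363/2 - 2q_K = 0 yields q_K = 363/4.
Then q_F = (339 - 2·(363/4))/4 = 315/8.

39.38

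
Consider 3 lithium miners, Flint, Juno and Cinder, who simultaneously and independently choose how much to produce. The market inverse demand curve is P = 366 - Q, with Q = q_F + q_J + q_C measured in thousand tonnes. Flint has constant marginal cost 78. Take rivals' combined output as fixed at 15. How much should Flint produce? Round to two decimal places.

With rivals' combined output fixed at 15, Flint's profit is π_F = (366 - 15 - q_F)q_F - (78q_F) = (351 - q_F)q_F - (78q_F).
∂π_F/∂q_F = 273 - 2q_F = 0, so q_F = 273/2.

136.50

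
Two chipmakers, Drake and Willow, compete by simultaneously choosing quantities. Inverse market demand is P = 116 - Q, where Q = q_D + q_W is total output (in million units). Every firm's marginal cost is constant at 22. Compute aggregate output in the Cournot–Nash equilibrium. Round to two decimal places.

A representative firm's profit is π_i = q_i(116 - Q) - 22q_i.
Setting ∂π_i/∂q_i = 0 with rivals' quantities fixed: 94 - 2q_i - q_j = 0.
By symmetry each firm produces the same amount; substituting q_j = q_i yields q_i = 94/3.
Total output Q = 94/3 + 94/3 = 188/3.

62.67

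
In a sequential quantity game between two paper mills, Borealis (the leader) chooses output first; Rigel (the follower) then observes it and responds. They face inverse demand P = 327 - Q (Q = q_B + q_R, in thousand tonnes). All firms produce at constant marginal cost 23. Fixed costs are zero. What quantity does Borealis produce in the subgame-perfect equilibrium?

Solve by backward induction. Given q_B, the follower Rigel maximises π_R = (327 - q_B - q_R)q_R - 23q_R.
Setting the follower's marginal profit to zero, 304 - q_B - 2q_R = 0, i.e. q_R = (304 - q_B)/2.
Borealis substitutes q_R(q_B) into its own profit: π_B = q_B(327 - q_B - (304 - q_B)/2) - 23q_B = (175 - (1/2)q_B)q_B - 23q_B.
The leader's first-order condition 152 - q_B = 0 yields q_B = 152.
Then q_R = (304 - 152)/2 = 76.

152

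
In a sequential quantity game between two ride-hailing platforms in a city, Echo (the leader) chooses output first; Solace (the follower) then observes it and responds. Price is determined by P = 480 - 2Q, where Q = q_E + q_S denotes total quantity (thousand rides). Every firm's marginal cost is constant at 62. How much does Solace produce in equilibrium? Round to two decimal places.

52.25

Solve by backward induction. Given q_E, the follower Solace maximises π_S = (480 - 2q_E - 2q_S)q_S - 62q_S.
Follower FOC: 418 - 2q_E - 4q_S = 0, so q_S(q_E) = (418 - 2q_E)/4.
The leader anticipates this reaction. Substituting into P = 480 - 2Q gives P = 271 - q_E, so π_E = (271 - q_E)q_E - 62q_E.
Maximising: ∂π_E/∂q_E = 209 - 2q_E = 0, giving q_E = 209/2.
Then q_S = (418 - 2·(209/2))/4 = 209/4.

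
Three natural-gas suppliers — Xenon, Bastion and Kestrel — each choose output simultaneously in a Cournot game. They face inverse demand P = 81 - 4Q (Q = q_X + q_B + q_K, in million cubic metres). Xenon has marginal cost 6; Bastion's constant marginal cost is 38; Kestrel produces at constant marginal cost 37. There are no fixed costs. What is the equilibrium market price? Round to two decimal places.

40.50

Xenon's profit: π_X = (81 - 4Q)q_X - (6q_X). Setting ∂π_X/∂q_X = 0: 75 - 8q_X - 4(q_B + q_K) = 0.
Bastion's first-order condition: 43 - 8q_B - 4(q_X + q_K) = 0.
Kestrel's first-order condition: 44 - 8q_K - 4(q_X + q_B) = 0.
Adding the 3 first-order conditions: 162 − 16Q = 0, so Q = 81/8.
Back-substituting: q_X = (75 − 81/2)/4 = 69/8, q_B = (43 − 81/2)/4 = 5/8, q_K = (44 − 81/2)/4 = 7/8.
Total output Q = 81/8, so price P = 81 - 4·(81/8) = 81/2.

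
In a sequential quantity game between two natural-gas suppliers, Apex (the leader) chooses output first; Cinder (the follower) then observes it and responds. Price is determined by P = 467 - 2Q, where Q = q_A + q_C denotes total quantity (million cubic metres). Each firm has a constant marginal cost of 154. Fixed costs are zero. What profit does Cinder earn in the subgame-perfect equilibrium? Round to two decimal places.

The follower Cinder best-responds to any q_A: π_C = (467 - 2Q)q_C - 154q_C.
Follower FOC: 313 - 2q_A - 4q_C = 0, so q_C(q_A) = (313 - 2q_A)/4.
Apex substitutes q_C(q_A) into its own profit: π_A = q_A(467 - 2q_A - (313 - 2q_A)/2) - 154q_A = (621/2 - q_A)q_A - 154q_A.
Maximising: ∂π_A/∂q_A = 313/2 - 2q_A = 0, giving q_A = 313/4.
Then q_C = (313 - 2·(313/4))/4 = 313/8.
Price P = 467 - 2·(939/8) = 929/4.
Cinder's profit: (929/4 - 154)·(313/8) = 3061.5313.

3061.53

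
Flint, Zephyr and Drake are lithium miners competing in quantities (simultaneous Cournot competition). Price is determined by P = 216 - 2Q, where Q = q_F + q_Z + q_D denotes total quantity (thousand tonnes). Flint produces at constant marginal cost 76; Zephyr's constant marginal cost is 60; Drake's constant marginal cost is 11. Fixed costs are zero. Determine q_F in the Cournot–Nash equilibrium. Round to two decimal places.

7.38

Flint's profit: π_F = (216 - 2Q)q_F - (76q_F). Setting ∂π_F/∂q_F = 0: 140 - 4q_F - 2(q_Z + q_D) = 0.
Zephyr's first-order condition: 156 - 4q_Z - 2(q_F + q_D) = 0.
Drake's profit: π_D = (216 - 2Q)q_D - (11q_D). Setting ∂π_D/∂q_D = 0: 205 - 4q_D - 2(q_F + q_Z) = 0.
Summing all 3 equations gives 501 − 8Q = 0, hence Q = 501/8.
Back-substituting: q_F = (140 − 501/4)/2 = 59/8, q_Z = (156 − 501/4)/2 = 123/8, q_D = (205 − 501/4)/2 = 319/8.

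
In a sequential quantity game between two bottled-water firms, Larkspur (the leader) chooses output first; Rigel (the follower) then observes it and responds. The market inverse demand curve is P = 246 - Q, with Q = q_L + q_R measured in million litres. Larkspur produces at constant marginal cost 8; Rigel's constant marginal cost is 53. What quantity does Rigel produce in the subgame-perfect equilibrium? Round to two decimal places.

Solve by backward induction. Given q_L, the follower Rigel maximises π_R = (246 - q_L - q_R)q_R - 53q_R.
∂π_R/∂q_R = 193 - q_L - 2q_R = 0 gives the reaction function q_R = (193 - q_L)/2.
Larkspur substitutes q_R(q_L) into its own profit: π_L = q_L(246 - q_L - (193 - q_L)/2) - 8q_L = (299/2 - (1/2)q_L)q_L - 8q_L.
Leader FOC: 283/2 - q_L = 0, so q_L = 283/2.
Then q_R = (193 - 283/2)/2 = 103/4.

25.75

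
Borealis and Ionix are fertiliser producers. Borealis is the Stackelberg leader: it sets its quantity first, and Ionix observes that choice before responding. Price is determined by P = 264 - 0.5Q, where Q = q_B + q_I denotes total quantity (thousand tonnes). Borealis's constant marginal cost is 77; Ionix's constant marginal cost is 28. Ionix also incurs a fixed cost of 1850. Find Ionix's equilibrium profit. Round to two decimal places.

12094.50

The follower Ionix best-responds to any q_B: π_I = (264 - 0.5Q)q_I - 28q_I.
∂π_I/∂q_I = 236 - (1/2)q_B - q_I = 0 gives the reaction function q_I = (236 - (1/2)q_B).
The leader anticipates this reaction. Substituting into P = 264 - 0.5Q gives P = 146 - (1/4)q_B, so π_B = (146 - (1/4)q_B)q_B - 77q_B.
Maximising: ∂π_B/∂q_B = 69 - (1/2)q_B = 0, giving q_B = 138.
Then q_I = (236 - (1/2)·138) = 167.
Price P = 264 - (1/2)·305 = 223/2.
Ionix's profit: (223/2 - 28)·167 - 1850 = 12094.5000.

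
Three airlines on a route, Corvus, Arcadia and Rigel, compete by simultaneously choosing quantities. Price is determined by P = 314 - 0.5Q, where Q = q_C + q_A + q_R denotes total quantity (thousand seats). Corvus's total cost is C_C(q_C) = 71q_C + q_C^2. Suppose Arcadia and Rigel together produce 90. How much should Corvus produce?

66

With rivals' combined output fixed at 90, Corvus's profit is π_C = (314 - (1/2)·90 - (1/2)q_C)q_C - (71q_C + q_C²) = (269 - (1/2)q_C)q_C - (71q_C + q_C²).
∂π_C/∂q_C = 198 - 3q_C = 0, so q_C = 66.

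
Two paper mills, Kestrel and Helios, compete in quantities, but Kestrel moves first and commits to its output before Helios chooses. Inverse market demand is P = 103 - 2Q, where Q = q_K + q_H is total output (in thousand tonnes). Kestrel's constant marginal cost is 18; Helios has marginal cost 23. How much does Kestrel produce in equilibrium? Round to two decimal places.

The follower Helios best-responds to any q_K: π_H = (103 - 2Q)q_H - 23q_H.
∂π_H/∂q_H = 80 - 2q_K - 4q_H = 0 gives the reaction function q_H = (80 - 2q_K)/4.
The leader anticipates this reaction. Substituting into P = 103 - 2Q gives P = 63 - q_K, so π_K = (63 - q_K)q_K - 18q_K.
The leader's first-order condition 45 - 2q_K = 0 yields q_K = 45/2.
Then q_H = (80 - 2·(45/2))/4 = 35/4.

22.50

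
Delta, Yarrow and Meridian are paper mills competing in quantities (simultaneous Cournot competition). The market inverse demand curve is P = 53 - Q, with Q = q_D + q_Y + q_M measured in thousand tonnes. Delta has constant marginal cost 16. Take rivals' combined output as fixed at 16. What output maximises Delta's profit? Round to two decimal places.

10.50

With rivals' combined output fixed at 16, Delta's profit is π_D = (53 - 16 - q_D)q_D - (16q_D) = (37 - q_D)q_D - (16q_D).
∂π_D/∂q_D = 21 - 2q_D = 0, so q_D = 21/2.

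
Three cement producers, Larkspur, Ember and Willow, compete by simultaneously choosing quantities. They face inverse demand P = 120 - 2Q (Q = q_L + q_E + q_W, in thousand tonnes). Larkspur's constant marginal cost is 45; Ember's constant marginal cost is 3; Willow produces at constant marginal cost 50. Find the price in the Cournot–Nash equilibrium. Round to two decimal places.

54.50

Larkspur's profit: π_L = (120 - 2Q)q_L - (45q_L). Setting ∂π_L/∂q_L = 0: 75 - 4q_L - 2(q_E + q_W) = 0.
Ember's profit: π_E = (120 - 2Q)q_E - (3q_E). Setting ∂π_E/∂q_E = 0: 117 - 4q_E - 2(q_L + q_W) = 0.
Willow's first-order condition: 70 - 4q_W - 2(q_L + q_E) = 0.
Summing all 3 equations gives 262 − 8Q = 0, hence Q = 131/4.
Back-substituting: q_L = (75 − 131/2)/2 = 19/4, q_E = (117 − 131/2)/2 = 103/4, q_W = (70 − 131/2)/2 = 9/4.
Total output Q = 131/4, so price P = 120 - 2·(131/4) = 109/2.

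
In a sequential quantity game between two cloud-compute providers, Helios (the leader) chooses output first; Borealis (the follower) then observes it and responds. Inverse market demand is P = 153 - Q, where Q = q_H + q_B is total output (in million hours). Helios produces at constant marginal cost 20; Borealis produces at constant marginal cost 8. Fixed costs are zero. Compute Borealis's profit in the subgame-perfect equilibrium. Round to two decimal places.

1785.06

The follower Borealis best-responds to any q_H: π_B = (153 - Q)q_B - 8q_B.
∂π_B/∂q_B = 145 - q_H - 2q_B = 0 gives the reaction function q_B = (145 - q_H)/2.
The leader anticipates this reaction. Substituting into P = 153 - Q gives P = 161/2 - (1/2)q_H, so π_H = (161/2 - (1/2)q_H)q_H - 20q_H.
Leader FOC: 121/2 - q_H = 0, so q_H = 121/2.
Then q_B = (145 - 121/2)/2 = 169/4.
Price P = 153 - 411/4 = 201/4.
Borealis's profit: (201/4 - 8)·(169/4) = 1785.0625.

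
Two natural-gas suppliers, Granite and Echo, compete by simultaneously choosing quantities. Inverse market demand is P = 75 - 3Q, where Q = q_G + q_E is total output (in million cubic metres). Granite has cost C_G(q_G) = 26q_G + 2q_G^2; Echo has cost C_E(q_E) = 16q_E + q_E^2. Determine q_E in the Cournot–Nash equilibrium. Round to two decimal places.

Granite's profit: π_G = (75 - 3Q)q_G - (26q_G + 2q_G²). Setting ∂π_G/∂q_G = 0: 49 - 10q_G - 3(q_E) = 0.
Echo's profit: π_E = (75 - 3Q)q_E - (16q_E + q_E²). Setting ∂π_E/∂q_E = 0: 59 - 8q_E - 3(q_G) = 0.
Best responses: q_G = (49 - 3q_E)/10, q_E = (59 - 3q_G)/8.
Solving the pair: q_G = 215/71, q_E = 443/71.

6.24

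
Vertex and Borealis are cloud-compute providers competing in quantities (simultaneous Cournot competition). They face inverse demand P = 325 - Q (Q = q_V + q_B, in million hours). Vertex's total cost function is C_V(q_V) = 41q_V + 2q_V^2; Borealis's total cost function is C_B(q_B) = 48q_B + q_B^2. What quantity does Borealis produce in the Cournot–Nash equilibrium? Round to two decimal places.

Vertex's profit: π_V = (325 - Q)q_V - (41q_V + 2q_V²). Setting ∂π_V/∂q_V = 0: 284 - 6q_V - (q_B) = 0.
Borealis's first-order condition: 277 - 4q_B - (q_V) = 0.
So q_V = (284 - q_B)/6 and q_B = (277 - q_V)/4.
Solving the pair: q_V = 859/23, q_B = 1378/23.

59.91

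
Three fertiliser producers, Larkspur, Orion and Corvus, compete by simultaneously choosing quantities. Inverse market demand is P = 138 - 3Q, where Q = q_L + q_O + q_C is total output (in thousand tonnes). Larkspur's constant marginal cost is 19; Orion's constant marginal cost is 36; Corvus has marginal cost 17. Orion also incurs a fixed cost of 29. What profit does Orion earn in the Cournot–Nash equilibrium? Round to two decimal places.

61.75

Larkspur's profit: π_L = (138 - 3Q)q_L - (19q_L). Setting ∂π_L/∂q_L = 0: 119 - 6q_L - 3(q_O + q_C) = 0.
Orion's profit: π_O = (138 - 3Q)q_O - (36q_O). Setting ∂π_O/∂q_O = 0: 102 - 6q_O - 3(q_L + q_C) = 0.
Corvus's first-order condition: 121 - 6q_C - 3(q_L + q_O) = 0.
Adding the 3 first-order conditions: 342 − 12Q = 0, so Q = 57/2.
Back-substituting: q_L = (119 − 171/2)/3 = 67/6, q_O = (102 − 171/2)/3 = 11/2, q_C = (121 − 171/2)/3 = 71/6.
Price P = 138 - 3·(57/2) = 105/2.
Orion's profit: (105/2 - 36)·(11/2) - 29 = 247/4.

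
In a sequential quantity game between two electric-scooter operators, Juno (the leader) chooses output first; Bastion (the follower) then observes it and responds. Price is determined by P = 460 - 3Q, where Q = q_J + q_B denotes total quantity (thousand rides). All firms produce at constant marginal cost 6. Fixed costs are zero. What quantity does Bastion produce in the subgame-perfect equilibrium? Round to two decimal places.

The follower Bastion best-responds to any q_J: π_B = (460 - 3Q)q_B - 6q_B.
Follower FOC: 454 - 3q_J - 6q_B = 0, so q_B(q_J) = (454 - 3q_J)/6.
The leader anticipates this reaction. Substituting into P = 460 - 3Q gives P = 233 - (3/2)q_J, so π_J = (233 - (3/2)q_J)q_J - 6q_J.
Maximising: ∂π_J/∂q_J = 227 - 3q_J = 0, giving q_J = 227/3.
Then q_B = (454 - 3·(227/3))/6 = 227/6.

37.83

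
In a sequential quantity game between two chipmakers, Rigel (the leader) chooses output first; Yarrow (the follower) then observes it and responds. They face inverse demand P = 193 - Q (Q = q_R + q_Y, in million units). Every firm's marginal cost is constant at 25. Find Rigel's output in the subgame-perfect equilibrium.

84

Solve by backward induction. Given q_R, the follower Yarrow maximises π_Y = (193 - q_R - q_Y)q_Y - 25q_Y.
Setting the follower's marginal profit to zero, 168 - q_R - 2q_Y = 0, i.e. q_Y = (168 - q_R)/2.
The leader anticipates this reaction. Substituting into P = 193 - Q gives P = 109 - (1/2)q_R, so π_R = (109 - (1/2)q_R)q_R - 25q_R.
The leader's first-order condition 84 - q_R = 0 yields q_R = 84.
Then q_Y = (168 - 84)/2 = 42.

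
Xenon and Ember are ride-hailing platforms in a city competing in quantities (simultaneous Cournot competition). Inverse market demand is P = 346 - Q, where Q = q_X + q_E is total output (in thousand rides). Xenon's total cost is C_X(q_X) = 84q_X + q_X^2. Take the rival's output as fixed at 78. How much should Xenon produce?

With the rival's output fixed at 78, Xenon's profit is π_X = (346 - 78 - q_X)q_X - (84q_X + q_X²) = (268 - q_X)q_X - (84q_X + q_X²).
∂π_X/∂q_X = 184 - 4q_X = 0, so q_X = 46.

46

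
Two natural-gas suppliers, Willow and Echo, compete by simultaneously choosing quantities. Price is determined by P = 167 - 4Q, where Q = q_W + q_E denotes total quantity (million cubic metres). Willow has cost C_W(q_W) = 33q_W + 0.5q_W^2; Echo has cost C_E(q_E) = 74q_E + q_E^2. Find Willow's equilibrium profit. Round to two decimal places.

Willow's profit: π_W = (167 - 4Q)q_W - (33q_W + (1/2)q_W²). Setting ∂π_W/∂q_W = 0: 134 - 9q_W - 4(q_E) = 0.
Echo's profit: π_E = (167 - 4Q)q_E - (74q_E + q_E²). Setting ∂π_E/∂q_E = 0: 93 - 10q_E - 4(q_W) = 0.
Rearranging gives the reaction functions q_W = (134 - 4q_E)/9 and q_E = (93 - 4q_W)/10.
Substituting one into the other gives q_W = 484/37 and q_E = 301/74.
Price P = 167 - 4·(1269/74) = 98.4054.
Willow's profit: 98.4054·(484/37) - 33·(484/37) - (1/2)(484/37)² = 770.0161.

770.02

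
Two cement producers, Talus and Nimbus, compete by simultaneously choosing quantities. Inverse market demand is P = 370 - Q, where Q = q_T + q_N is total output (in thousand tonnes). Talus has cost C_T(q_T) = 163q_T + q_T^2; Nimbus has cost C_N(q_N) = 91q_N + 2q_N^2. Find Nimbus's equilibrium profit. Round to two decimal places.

4685.90

Talus's profit: π_T = (370 - Q)q_T - (163q_T + q_T²). Setting ∂π_T/∂q_T = 0: 207 - 4q_T - (q_N) = 0.
Nimbus's first-order condition: 279 - 6q_N - (q_T) = 0.
Best responses: q_T = (207 - q_N)/4, q_N = (279 - q_T)/6.
Substituting one into the other gives q_T = 963/23 and q_N = 909/23.
Price P = 370 - 1872/23 = 288.6087.
Nimbus's profit: 288.6087·(909/23) - 91·(909/23) - 2(909/23)² = 4685.9036.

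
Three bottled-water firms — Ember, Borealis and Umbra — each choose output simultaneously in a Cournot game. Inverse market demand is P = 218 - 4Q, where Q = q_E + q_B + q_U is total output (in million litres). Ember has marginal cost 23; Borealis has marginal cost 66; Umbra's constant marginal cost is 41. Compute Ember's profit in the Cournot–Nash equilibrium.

Ember's profit: π_E = (218 - 4Q)q_E - (23q_E). Setting ∂π_E/∂q_E = 0: 195 - 8q_E - 4(q_B + q_U) = 0.
Borealis's first-order condition: 152 - 8q_B - 4(q_E + q_U) = 0.
Umbra's first-order condition: 177 - 8q_U - 4(q_E + q_B) = 0.
Adding the 3 conditions: 524 − 8Q − 8Q = 0, i.e. Q = 131/4.
Back-substituting: q_E = (195 − 131)/4 = 16, q_B = (152 − 131)/4 = 21/4, q_U = (177 − 131)/4 = 23/2.
Price P = 218 - 4·(131/4) = 87.
Ember's profit: (87 - 23)·16 = 1024.

1024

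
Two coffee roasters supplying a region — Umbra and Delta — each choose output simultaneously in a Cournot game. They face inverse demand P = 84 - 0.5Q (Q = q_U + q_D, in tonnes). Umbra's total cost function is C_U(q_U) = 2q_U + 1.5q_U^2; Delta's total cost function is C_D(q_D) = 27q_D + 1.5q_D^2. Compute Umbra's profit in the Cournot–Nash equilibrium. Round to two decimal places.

723.21

Umbra's profit: π_U = (84 - 0.5Q)q_U - (2q_U + (3/2)q_U²). Setting ∂π_U/∂q_U = 0: 82 - 4q_U - (1/2)(q_D) = 0.
Delta's profit: π_D = (84 - 0.5Q)q_D - (27q_D + (3/2)q_D²). Setting ∂π_D/∂q_D = 0: 57 - 4q_D - (1/2)(q_U) = 0.
So q_U = (82 - (1/2)q_D)/4 and q_D = (57 - (1/2)q_U)/4.
Substituting one into the other gives q_U = 1198/63 and q_D = 748/63.
Price P = 84 - (1/2)·(278/9) = 617/9.
Umbra's profit: (617/9)·(1198/63) - 2·(1198/63) - (3/2)(1198/63)² = 723.2069.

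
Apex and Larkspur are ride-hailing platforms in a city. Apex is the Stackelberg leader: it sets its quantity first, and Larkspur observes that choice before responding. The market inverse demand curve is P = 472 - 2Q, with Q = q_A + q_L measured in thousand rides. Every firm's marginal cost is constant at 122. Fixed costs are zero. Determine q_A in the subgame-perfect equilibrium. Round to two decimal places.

Solve by backward induction. Given q_A, the follower Larkspur maximises π_L = (472 - 2q_A - 2q_L)q_L - 122q_L.
Setting the follower's marginal profit to zero, 350 - 2q_A - 4q_L = 0, i.e. q_L = (350 - 2q_A)/4.
The leader anticipates this reaction. Substituting into P = 472 - 2Q gives P = 297 - q_A, so π_A = (297 - q_A)q_A - 122q_A.
Maximising: ∂π_A/∂q_A = 175 - 2q_A = 0, giving q_A = 175/2.
Then q_L = (350 - 2·(175/2))/4 = 175/4.

87.50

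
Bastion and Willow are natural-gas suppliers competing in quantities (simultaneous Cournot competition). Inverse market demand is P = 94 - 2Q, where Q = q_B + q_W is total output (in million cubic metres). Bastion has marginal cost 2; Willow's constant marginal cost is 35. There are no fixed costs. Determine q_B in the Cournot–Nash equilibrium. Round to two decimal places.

20.83

Bastion's profit: π_B = (94 - 2Q)q_B - (2q_B). Setting ∂π_B/∂q_B = 0: 92 - 4q_B - 2(q_W) = 0.
Willow's first-order condition: 59 - 4q_W - 2(q_B) = 0.
So q_B = (92 - 2q_W)/4 and q_W = (59 - 2q_B)/4.
Substituting one into the other gives q_B = 125/6 and q_W = 13/3.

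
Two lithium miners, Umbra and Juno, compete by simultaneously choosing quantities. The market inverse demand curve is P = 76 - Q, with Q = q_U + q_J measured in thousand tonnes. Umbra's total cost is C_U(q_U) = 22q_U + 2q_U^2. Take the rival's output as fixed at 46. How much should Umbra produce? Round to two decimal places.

1.33

With the rival's output fixed at 46, Umbra's profit is π_U = (76 - 46 - q_U)q_U - (22q_U + 2q_U²) = (30 - q_U)q_U - (22q_U + 2q_U²).
∂π_U/∂q_U = 8 - 6q_U = 0, so q_U = 4/3.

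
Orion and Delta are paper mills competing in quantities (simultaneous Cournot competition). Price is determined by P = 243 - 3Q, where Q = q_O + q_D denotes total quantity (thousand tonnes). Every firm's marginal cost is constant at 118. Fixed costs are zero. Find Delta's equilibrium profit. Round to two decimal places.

578.70

A representative firm's profit is π_i = q_i(243 - 3Q) - 118q_i.
First-order condition (treating rivals' output as given): 125 - 6q_i - 3q_j = 0.
With identical firms every q_j equals q_i, so q_j = q_i and 125 = 9q_i, giving q_i = 125/9.
Price P = 243 - 3·(250/9) = 479/3.
Delta's profit: (479/3 - 118)·(125/9) = 578.7037.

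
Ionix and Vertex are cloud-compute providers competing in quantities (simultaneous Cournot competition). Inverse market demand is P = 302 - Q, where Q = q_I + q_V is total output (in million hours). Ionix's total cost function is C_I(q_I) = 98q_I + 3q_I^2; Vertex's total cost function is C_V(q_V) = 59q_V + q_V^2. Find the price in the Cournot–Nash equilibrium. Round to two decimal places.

Ionix's profit: π_I = (302 - Q)q_I - (98q_I + 3q_I²). Setting ∂π_I/∂q_I = 0: 204 - 8q_I - (q_V) = 0.
Vertex's first-order condition: 243 - 4q_V - (q_I) = 0.
Rearranging gives the reaction functions q_I = (204 - q_V)/8 and q_V = (243 - q_I)/4.
Solving the pair: q_I = 573/31, q_V = 1740/31.
Total output Q = 74.6129, so price P = 302 - 74.6129 = 227.3871.

227.39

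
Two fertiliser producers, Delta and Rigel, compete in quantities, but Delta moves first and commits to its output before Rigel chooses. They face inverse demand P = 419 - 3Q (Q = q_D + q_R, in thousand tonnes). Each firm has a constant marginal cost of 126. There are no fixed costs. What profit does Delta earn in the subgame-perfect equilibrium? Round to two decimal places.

3577.04

The follower Rigel best-responds to any q_D: π_R = (419 - 3Q)q_R - 126q_R.
Follower FOC: 293 - 3q_D - 6q_R = 0, so q_R(q_D) = (293 - 3q_D)/6.
The leader anticipates this reaction. Substituting into P = 419 - 3Q gives P = 545/2 - (3/2)q_D, so π_D = (545/2 - (3/2)q_D)q_D - 126q_D.
Maximising: ∂π_D/∂q_D = 293/2 - 3q_D = 0, giving q_D = 293/6.
Then q_R = (293 - 3·(293/6))/6 = 293/12.
Price P = 419 - 3·(293/4) = 797/4.
Delta's profit: (797/4 - 126)·(293/6) = 3577.0417.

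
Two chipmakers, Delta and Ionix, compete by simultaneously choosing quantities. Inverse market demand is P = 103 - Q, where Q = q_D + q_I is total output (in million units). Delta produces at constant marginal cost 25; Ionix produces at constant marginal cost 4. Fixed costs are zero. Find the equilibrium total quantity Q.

59

Delta's profit: π_D = (103 - Q)q_D - (25q_D). Setting ∂π_D/∂q_D = 0: 78 - 2q_D - (q_I) = 0.
Ionix's first-order condition: 99 - 2q_I - (q_D) = 0.
Rearranging gives the reaction functions q_D = (78 - q_I)/2 and q_I = (99 - q_D)/2.
Substituting one into the other gives q_D = 19 and q_I = 40.
Total output Q = 19 + 40 = 59.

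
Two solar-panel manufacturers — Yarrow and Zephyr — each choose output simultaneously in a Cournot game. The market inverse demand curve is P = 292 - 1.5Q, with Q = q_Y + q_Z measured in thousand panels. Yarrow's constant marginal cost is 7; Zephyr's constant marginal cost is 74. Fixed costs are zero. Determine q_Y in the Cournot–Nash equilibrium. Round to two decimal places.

Yarrow's profit: π_Y = (292 - 1.5Q)q_Y - (7q_Y). Setting ∂π_Y/∂q_Y = 0: 285 - 3q_Y - (3/2)(q_Z) = 0.
Zephyr's profit: π_Z = (292 - 1.5Q)q_Z - (74q_Z). Setting ∂π_Z/∂q_Z = 0: 218 - 3q_Z - (3/2)(q_Y) = 0.
Best responses: q_Y = (285 - (3/2)q_Z)/3, q_Z = (218 - (3/2)q_Y)/3.
Substituting one into the other gives q_Y = 704/9 and q_Z = 302/9.

78.22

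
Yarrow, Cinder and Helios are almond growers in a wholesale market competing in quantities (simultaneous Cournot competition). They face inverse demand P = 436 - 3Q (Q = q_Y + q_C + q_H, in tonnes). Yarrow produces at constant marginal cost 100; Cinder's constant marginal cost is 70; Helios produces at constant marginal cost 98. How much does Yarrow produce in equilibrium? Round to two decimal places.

25.33

Yarrow's profit: π_Y = (436 - 3Q)q_Y - (100q_Y). Setting ∂π_Y/∂q_Y = 0: 336 - 6q_Y - 3(q_C + q_H) = 0.
Cinder's profit: π_C = (436 - 3Q)q_C - (70q_C). Setting ∂π_C/∂q_C = 0: 366 - 6q_C - 3(q_Y + q_H) = 0.
Helios's first-order condition: 338 - 6q_H - 3(q_Y + q_C) = 0.
Summing all 3 equations gives 1040 − 12Q = 0, hence Q = 260/3.
Back-substituting: q_Y = (336 − 260)/3 = 76/3, q_C = (366 − 260)/3 = 106/3, q_H = (338 − 260)/3 = 26.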